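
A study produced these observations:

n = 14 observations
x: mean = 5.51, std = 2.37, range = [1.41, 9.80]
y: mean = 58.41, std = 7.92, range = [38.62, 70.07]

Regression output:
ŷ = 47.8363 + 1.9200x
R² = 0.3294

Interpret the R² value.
R² = 0.3294 means 32.94% of the variation in y is explained by the linear relationship with x. This indicates a moderate fit.

The coefficient of determination R² is the fraction of the total variation in y that the fitted line accounts for.

Here R² = 0.3294:
- Explained: 32.94% of the variation in y
- Unexplained (residual): 100% − 32.94% = 67.06%
- Rule of thumb (below 0.3 weak; 0.3 to below 0.7 moderate; 0.7 and above strong) → moderate

Note: R² says nothing about causation, and a high R² does not by itself mean the linear form is appropriate — check the residuals.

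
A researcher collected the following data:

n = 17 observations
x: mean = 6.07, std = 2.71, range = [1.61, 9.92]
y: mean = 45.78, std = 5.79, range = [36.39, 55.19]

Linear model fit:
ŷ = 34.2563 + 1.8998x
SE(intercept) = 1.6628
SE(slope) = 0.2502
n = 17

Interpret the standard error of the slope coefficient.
The slope 1.8998 is pinned down to within about ±0.2502 (one SE) by these data — relative uncertainty 13.2%, i.e. precise.

SE(β̂₁) = 0.2502 says: if we drew many samples of n = 17 from the same population and refit each time, the fitted slopes would scatter with a standard deviation of roughly 0.2502 around the true β₁.

Relative precision:
- SE / |β̂₁| = 0.2502 / 1.8998 = 13.2%
- Rule of thumb (under 20%: precise; 20% to under 50%: moderately precise; 50% or more: imprecise) → precise

Link to interval estimation: a confidence interval for β₁ is β̂₁ ± t* × 0.2502, so SE sets the half-width per unit of t*.

What drives SE(β̂₁): larger n (here n = 17) → smaller SE; wider spread of x values → smaller SE.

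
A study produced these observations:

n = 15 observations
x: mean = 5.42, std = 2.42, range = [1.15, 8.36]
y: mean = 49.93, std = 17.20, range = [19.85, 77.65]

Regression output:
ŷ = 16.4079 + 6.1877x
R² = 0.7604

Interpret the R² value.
The model explains 76.04% of the variance in y (R² = 0.7604), leaving 23.96% unexplained; the fit is strong.

R² (coefficient of determination) measures the proportion of variance in y explained by the regression model.

Here R² = 0.7604:
- Explained: 76.04% of the variation in y
- Unexplained (residual): 100% − 76.04% = 23.96%
- Rule of thumb (below 0.3 weak; 0.3 to below 0.7 moderate; 0.7 and above strong) → strong

Note: R² says nothing about causation, and a high R² does not by itself mean the linear form is appropriate — check the residuals.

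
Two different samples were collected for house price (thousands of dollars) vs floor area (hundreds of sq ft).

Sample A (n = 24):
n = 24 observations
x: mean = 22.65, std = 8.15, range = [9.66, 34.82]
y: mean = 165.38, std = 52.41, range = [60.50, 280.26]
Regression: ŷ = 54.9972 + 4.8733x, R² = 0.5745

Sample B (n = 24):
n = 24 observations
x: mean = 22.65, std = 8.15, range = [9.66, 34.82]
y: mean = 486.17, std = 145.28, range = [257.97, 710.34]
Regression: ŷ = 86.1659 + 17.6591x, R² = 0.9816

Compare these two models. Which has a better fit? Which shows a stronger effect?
Model B has the better fit (R² = 0.9816 vs 0.5745). Model B shows the stronger effect (|β₁| = 17.6591 vs 4.8733).

Model Comparison:

Goodness of fit (R²):
- Model A: R² = 0.5745 → 57.45% of variance in house price explained
- Model B: R² = 0.9816 → 98.16% of variance in house price explained
- 0.9816 > 0.5745 → Model B has the better fit

Effect size (slope magnitude):
- Model A: β₁ = 4.8733 → predicted house price rises 4.8733 thousand dollars per additional hundred sq ft of floor area
- Model B: β₁ = 17.6591 → predicted house price rises 17.6591 thousand dollars per additional hundred sq ft of floor area
- |4.8733| < |17.6591| → Model B shows the stronger marginal effect

Notes:
- R² measures how tightly points cluster around the line; β₁ measures how steep the line is — they answer different questions.
- A steeper slope doesn't make a better model if the scatter around the line is large.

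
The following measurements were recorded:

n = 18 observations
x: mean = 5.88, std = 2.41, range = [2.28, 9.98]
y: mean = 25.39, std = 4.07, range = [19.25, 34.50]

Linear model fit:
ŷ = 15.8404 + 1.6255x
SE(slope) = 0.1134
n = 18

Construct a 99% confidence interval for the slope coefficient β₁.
The 99% CI for β₁ is (1.2943, 1.9567)

Confidence interval for the slope:

The 99% CI for β₁ is: β̂₁ ± t*(α/2, n-2) × SE(β̂₁)

Step 1: Find critical t-value
- Confidence level = 0.99
- Degrees of freedom = n - 2 = 18 - 2 = 16
- t*(α/2, 16) = 2.9208

Step 2: Calculate margin of error
Margin = 2.9208 × 0.1134 = 0.3312

Step 3: Construct interval
CI = 1.6255 ± 0.3312
CI = (1.2943, 1.9567)

Interpretation: each one-unit increase in x is associated with a change in mean y of between 1.2943 and 1.9567, with 99% confidence.
Since 0 is outside the interval, a two-sided test at α = 0.01 would reject H₀: β₁ = 0.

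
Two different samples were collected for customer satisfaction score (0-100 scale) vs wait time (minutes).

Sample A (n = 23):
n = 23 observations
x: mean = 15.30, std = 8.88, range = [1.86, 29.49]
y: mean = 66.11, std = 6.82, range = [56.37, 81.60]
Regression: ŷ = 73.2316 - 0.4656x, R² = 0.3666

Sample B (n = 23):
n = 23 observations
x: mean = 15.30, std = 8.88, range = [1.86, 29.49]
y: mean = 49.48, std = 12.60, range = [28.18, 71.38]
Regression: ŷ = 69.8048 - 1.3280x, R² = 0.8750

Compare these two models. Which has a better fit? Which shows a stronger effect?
Model B has the better fit (R² = 0.8750 vs 0.3666). Model B shows the stronger effect (|β₁| = 1.3280 vs 0.4656).

Model Comparison:

Goodness of fit (R²):
- Model A: R² = 0.3666 → 36.66% of variance in satisfaction score explained
- Model B: R² = 0.8750 → 87.50% of variance in satisfaction score explained
- 0.8750 > 0.3666 → Model B has the better fit

Strength of effect — compare |β₁|:
- Model A: β₁ = -0.4656 → predicted satisfaction score falls 0.4656 points per additional minute of wait time
- Model B: β₁ = -1.3280 → predicted satisfaction score falls 1.3280 points per additional minute of wait time
- |-0.4656| < |-1.3280| → Model B shows the stronger marginal effect

Notes:
- A steeper slope doesn't make a better model if the scatter around the line is large.
- The two samples could reflect different populations, time periods, or measurement quality.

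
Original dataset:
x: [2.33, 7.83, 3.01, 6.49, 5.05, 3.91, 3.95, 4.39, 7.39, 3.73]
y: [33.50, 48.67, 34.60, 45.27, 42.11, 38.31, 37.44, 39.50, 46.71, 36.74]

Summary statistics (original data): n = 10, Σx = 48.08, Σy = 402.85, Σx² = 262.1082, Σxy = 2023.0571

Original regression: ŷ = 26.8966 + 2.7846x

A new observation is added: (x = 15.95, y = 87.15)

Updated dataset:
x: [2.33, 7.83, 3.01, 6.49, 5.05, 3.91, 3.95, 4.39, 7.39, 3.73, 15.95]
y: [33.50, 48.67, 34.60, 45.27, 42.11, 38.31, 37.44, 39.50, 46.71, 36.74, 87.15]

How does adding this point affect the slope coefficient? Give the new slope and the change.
The slope changes from 2.7846 to 3.9003 (change of +1.1157, or +40.1%).

The new point has HIGH LEVERAGE: x = 15.95 is far from the original mean x̄ = 48.08/10 ≈ 4.81 (original range [2.33, 7.83]).

Step 1: Update the sums with the new point (n goes from 10 to 11)
Σx  = 48.08 + 15.95 = 64.03
Σy  = 402.85 + 87.15 = 490.00
Σx² = 262.1082 + 15.95² = 262.1082 + 254.4025 = 516.5107
Σxy = 2023.0571 + 15.95×87.15 = 2023.0571 + 1390.0425 = 3413.0996

Step 2: Recompute the slope with b₁ = (nΣxy − ΣxΣy) / (nΣx² − (Σx)²)
Numerator   = 11×3413.0996 − 64.03×490.00 = 37544.0956 − 31374.7000 = 6169.3956
Denominator = 11×516.5107 − 64.03² = 5681.6177 − 4099.8409 = 1581.7768
b₁(new) = 6169.3956 / 1581.7768 = 3.9003

(Same formula on the original sums: (10×2023.0571 − 48.08×402.85) / (10×262.1082 − 48.08²) = 861.5430 / 309.3956 = 2.7846, matching the given fit.)

Step 3: Change in slope
Δβ₁ = 3.9003 − 2.7846 = +1.1157
Relative change = +1.1157 / 2.7846 × 100% = +40.1%
→ the slope increases when the point is added.

A high-leverage point only changes the slope if it is off the original line; here y = 87.15 is above the original trend, so the slope increases.
In practice: check such a point for data-entry or measurement error; investigate whether it comes from the same population as the rest of the sample.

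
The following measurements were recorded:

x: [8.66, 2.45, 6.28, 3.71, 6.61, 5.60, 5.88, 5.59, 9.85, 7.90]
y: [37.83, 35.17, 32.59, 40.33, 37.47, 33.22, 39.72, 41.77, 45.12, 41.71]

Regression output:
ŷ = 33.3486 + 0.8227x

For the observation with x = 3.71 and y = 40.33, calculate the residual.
Residual = 3.9292

The residual is the difference between the actual value and the predicted value:

Residual = y - ŷ

Step 1: Calculate predicted value
ŷ = 33.3486 + 0.8227 × 3.71
ŷ = 36.4008

Step 2: Calculate residual
Residual = 40.33 - 36.4008
Residual = 3.9292

The residual is positive, so the observed y = 40.33 sits above the regression line (the line underestimates it by 3.9292).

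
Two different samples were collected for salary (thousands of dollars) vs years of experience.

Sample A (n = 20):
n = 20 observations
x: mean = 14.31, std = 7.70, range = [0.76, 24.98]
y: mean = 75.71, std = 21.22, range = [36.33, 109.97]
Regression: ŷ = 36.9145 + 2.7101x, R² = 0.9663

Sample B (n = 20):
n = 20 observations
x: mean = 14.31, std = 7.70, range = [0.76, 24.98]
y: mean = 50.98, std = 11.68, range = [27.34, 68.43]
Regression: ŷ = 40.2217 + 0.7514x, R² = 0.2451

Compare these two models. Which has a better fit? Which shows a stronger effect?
Model A has the better fit (R² = 0.9663 vs 0.2451). Model A shows the stronger effect (|β₁| = 2.7101 vs 0.7514).

Model Comparison:

Which explains more variance? (R²)
- Model A: R² = 0.9663 → 96.63% of variance in salary explained
- Model B: R² = 0.2451 → 24.51% of variance in salary explained
- 0.9663 > 0.2451 → Model A has the better fit

Strength of effect — compare |β₁|:
- Model A: β₁ = 2.7101 → predicted salary rises 2.7101 thousand dollars per additional year of experience
- Model B: β₁ = 0.7514 → predicted salary rises 0.7514 thousand dollars per additional year of experience
- |2.7101| > |0.7514| → Model A shows the stronger marginal effect

Note: The two samples could reflect different populations, time periods, or measurement quality.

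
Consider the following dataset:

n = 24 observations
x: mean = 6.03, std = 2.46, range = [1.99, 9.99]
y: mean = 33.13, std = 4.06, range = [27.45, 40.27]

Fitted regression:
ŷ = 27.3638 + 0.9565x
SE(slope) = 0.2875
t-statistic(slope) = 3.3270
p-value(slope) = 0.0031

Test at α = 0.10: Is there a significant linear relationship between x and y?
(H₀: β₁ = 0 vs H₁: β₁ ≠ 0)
p-value = 0.0031 < α = 0.10, so we reject H₀. The relationship is significant.

Hypothesis test for the slope coefficient:

H₀: β₁ = 0 (no linear relationship)
H₁: β₁ ≠ 0 (linear relationship exists)

Test statistic: t = β̂₁ / SE(β̂₁) = 0.9565 / 0.2875 = 3.3270

With df = 22, the two-sided p-value for |t| = 3.3270 is 0.0031.

Decision rule: reject H₀ if p-value < α.
p-value = 0.0031 < α = 0.10 → reject H₀.

There is sufficient evidence at the 10% significance level to conclude that a linear relationship exists between x and y.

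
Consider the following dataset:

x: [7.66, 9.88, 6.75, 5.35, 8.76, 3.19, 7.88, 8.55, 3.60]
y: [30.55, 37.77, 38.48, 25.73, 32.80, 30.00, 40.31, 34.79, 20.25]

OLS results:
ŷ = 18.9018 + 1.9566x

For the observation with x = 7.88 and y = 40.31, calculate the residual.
Residual = 5.9902

The residual is the difference between the actual value and the predicted value:

Residual = y - ŷ

Step 1: Calculate predicted value
ŷ = 18.9018 + 1.9566 × 7.88
ŷ = 34.3198

Step 2: Calculate residual
Residual = 40.31 - 34.3198
Residual = 5.9902

The residual is positive, so the observed y = 40.31 sits above the regression line (the line underestimates it by 5.9902).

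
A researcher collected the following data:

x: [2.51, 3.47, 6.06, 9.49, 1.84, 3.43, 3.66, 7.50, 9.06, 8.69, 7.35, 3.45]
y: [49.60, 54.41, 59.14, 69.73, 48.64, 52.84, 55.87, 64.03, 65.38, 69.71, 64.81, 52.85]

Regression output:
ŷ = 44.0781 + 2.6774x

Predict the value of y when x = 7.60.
ŷ = 64.4263

To predict y for x = 7.60, substitute into the regression equation:

ŷ = 44.0781 + 2.6774 × 7.60
ŷ = 44.0781 + 20.3482
ŷ = 64.4263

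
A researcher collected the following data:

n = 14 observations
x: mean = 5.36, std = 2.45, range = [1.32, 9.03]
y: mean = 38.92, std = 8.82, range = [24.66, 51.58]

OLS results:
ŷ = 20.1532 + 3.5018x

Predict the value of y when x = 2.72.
ŷ = 29.6781

x = 2.72 lies inside the observed range [1.32, 9.03], so the fitted equation applies directly:

ŷ = 20.1532 + 3.5018 × 2.72
ŷ = 20.1532 + 9.5249
ŷ = 29.6781

This is the fitted mean response at that x — an individual observation would come with a wider prediction interval.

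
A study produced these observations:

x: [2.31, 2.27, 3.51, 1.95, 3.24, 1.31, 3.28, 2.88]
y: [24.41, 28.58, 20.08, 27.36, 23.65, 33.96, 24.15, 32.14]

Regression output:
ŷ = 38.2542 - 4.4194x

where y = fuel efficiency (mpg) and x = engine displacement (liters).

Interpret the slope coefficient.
An increase of one liter in engine displacement is associated with a 4.4194 mpg decrease in predicted fuel efficiency.

The slope β₁ = -4.4194 gives the rate at which the fitted fuel efficiency changes with engine displacement.

Interpretation:
- Engine displacement up by 1 liter → predicted fuel efficiency decreases by 4.4194 mpg
- This is a linear approximation: the same per-unit change is assumed across the whole observed x range

(β₀ = 38.2542 is the fitted value at x = 0 and is not part of the slope interpretation.)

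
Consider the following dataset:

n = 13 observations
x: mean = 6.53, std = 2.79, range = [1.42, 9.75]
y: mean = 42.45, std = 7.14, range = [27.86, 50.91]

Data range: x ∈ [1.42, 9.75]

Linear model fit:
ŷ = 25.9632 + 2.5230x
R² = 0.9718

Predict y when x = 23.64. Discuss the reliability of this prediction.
ŷ = 85.6069, but this is extrapolation (above the data range [1.42, 9.75]) and may be unreliable.

Prediction calculation:
ŷ = 25.9632 + 2.5230 × 23.64
ŷ = 85.6069

Reliability:
- Data range: x ∈ [1.42, 9.75]
- Prediction point: x = 23.64 is 13.89 units above the observed range → this is EXTRAPOLATION, not interpolation

Why that matters here:
- There are no observations near this x to validate the fitted line there
- The standard error of prediction grows with (x − x̄)², and x = 23.64 is far from x̄ = 6.53

A defensible statement: 'if the linear trend continued to x = 23.64, y would be about 85.6069' — the premise is untested.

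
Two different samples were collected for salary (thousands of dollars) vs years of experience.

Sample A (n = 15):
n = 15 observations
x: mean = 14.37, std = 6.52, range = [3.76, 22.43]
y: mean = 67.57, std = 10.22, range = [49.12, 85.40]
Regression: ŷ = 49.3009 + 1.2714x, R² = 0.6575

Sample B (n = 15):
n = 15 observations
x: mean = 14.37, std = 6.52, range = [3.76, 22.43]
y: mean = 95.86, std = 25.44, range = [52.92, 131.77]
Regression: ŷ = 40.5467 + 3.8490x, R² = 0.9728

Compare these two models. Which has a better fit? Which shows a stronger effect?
Model B has the better fit (R² = 0.9728 vs 0.6575). Model B shows the stronger effect (|β₁| = 3.8490 vs 1.2714).

Model Comparison:

Which explains more variance? (R²)
- Model A: R² = 0.6575 → 65.75% of variance in salary explained
- Model B: R² = 0.9728 → 97.28% of variance in salary explained
- 0.9728 > 0.6575 → Model B has the better fit

Which has the larger per-year effect? (|β₁|)
- Model A: β₁ = 1.2714 → predicted salary rises 1.2714 thousand dollars per additional year of experience
- Model B: β₁ = 3.8490 → predicted salary rises 3.8490 thousand dollars per additional year of experience
- |1.2714| < |3.8490| → Model B shows the stronger marginal effect

Notes:
- The two samples could reflect different populations, time periods, or measurement quality.
- A better fit (higher R²) doesn't necessarily mean a more important relationship.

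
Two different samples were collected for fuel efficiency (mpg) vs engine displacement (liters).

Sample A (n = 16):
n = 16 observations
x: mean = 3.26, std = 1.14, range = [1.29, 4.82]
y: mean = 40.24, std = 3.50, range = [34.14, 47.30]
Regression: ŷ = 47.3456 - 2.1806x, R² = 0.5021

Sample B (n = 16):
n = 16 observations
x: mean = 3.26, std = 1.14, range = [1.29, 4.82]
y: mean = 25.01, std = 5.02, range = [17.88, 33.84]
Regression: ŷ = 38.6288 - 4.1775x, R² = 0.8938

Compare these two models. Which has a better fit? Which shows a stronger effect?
Model B has the better fit (R² = 0.8938 vs 0.5021). Model B shows the stronger effect (|β₁| = 4.1775 vs 2.1806).

Model Comparison:

Which explains more variance? (R²)
- Model A: R² = 0.5021 → 50.21% of variance in fuel efficiency explained
- Model B: R² = 0.8938 → 89.38% of variance in fuel efficiency explained
- 0.8938 > 0.5021 → Model B has the better fit

Which has the larger per-liter effect? (|β₁|)
- Model A: β₁ = -2.1806 → predicted fuel efficiency falls 2.1806 mpg per additional liter of engine displacement
- Model B: β₁ = -4.1775 → predicted fuel efficiency falls 4.1775 mpg per additional liter of engine displacement
- |-2.1806| < |-4.1775| → Model B shows the stronger marginal effect

Note: A better fit (higher R²) doesn't necessarily mean a more important relationship.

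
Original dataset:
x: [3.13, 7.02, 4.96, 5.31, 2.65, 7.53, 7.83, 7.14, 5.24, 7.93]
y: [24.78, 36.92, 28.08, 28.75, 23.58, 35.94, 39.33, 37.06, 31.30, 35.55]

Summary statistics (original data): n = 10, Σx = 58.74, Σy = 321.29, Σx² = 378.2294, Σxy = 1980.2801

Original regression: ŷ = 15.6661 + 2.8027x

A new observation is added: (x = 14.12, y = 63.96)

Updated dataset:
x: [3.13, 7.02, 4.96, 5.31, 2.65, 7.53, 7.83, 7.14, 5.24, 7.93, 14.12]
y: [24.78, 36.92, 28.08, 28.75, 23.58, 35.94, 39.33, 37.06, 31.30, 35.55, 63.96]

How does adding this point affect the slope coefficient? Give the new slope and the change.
Adding the point moves β₁ from 2.8027 to 3.4907, i.e. it increases by 0.6880 (+24.5%).

x = 14.12 lies well outside the original x-range [2.65, 7.93] (x̄ ≈ 5.87), so this observation has high leverage and can move the slope substantially.

Step 1: Update the sums with the new point (n goes from 10 to 11)
Σx  = 58.74 + 14.12 = 72.86
Σy  = 321.29 + 63.96 = 385.25
Σx² = 378.2294 + 14.12² = 378.2294 + 199.3744 = 577.6038
Σxy = 1980.2801 + 14.12×63.96 = 1980.2801 + 903.1152 = 2883.3953

Step 2: Recompute the slope with b₁ = (nΣxy − ΣxΣy) / (nΣx² − (Σx)²)
Numerator   = 11×2883.3953 − 72.86×385.25 = 31717.3483 − 28069.3150 = 3648.0333
Denominator = 11×577.6038 − 72.86² = 6353.6418 − 5308.5796 = 1045.0622
b₁(new) = 3648.0333 / 1045.0622 = 3.4907

(Same formula on the original sums: (10×1980.2801 − 58.74×321.29) / (10×378.2294 − 58.74²) = 930.2264 / 331.9064 = 2.8027, matching the given fit.)

Step 3: Change in slope
Δβ₁ = 3.4907 − 2.8027 = +0.6880
Relative change = +0.6880 / 2.8027 × 100% = +24.5%
→ the slope increases when the point is added.

A high-leverage point only changes the slope if it is off the original line; here y = 63.96 is above the original trend, so the slope increases.
In practice: check such a point for data-entry or measurement error; examine leverage (hᵢ) and Cook's distance rather than deleting it automatically.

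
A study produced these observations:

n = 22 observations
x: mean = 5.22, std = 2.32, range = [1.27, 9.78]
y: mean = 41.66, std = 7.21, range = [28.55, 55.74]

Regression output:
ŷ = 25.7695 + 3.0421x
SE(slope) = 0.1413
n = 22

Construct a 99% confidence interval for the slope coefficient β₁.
The 99% CI for β₁ is (2.6401, 3.4441)

Confidence interval for the slope:

The 99% CI for β₁ is: β̂₁ ± t*(α/2, n-2) × SE(β̂₁)

Step 1: Find critical t-value
- Confidence level = 0.99
- Degrees of freedom = n - 2 = 22 - 2 = 20
- t*(α/2, 20) = 2.8453

Step 2: Calculate margin of error
Margin = 2.8453 × 0.1413 = 0.4020

Step 3: Construct interval
CI = 3.0421 ± 0.4020
CI = (2.6401, 3.4441)

Interpretation: intervals built this way capture the true β₁ in 99% of repeated samples; here the plausible range for the per-unit effect of x on y is 2.6401 to 3.4441.
Both endpoints are positive, so the data support a genuinely positive slope at this confidence level.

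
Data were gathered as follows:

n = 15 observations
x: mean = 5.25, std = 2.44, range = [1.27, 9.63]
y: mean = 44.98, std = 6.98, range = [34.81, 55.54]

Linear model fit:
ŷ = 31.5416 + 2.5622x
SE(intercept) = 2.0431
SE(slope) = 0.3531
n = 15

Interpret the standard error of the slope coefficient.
The slope 2.5622 is pinned down to within about ±0.3531 (one SE) by these data — relative uncertainty 13.8%, i.e. precise.

What SE measures:
- The standard error quantifies the sampling variability of the coefficient estimate
- It is the estimated standard deviation of β̂₁ across hypothetical repeated samples of the same size
- Smaller SE → more precise estimate

Relative precision:
- SE / |β̂₁| = 0.3531 / 2.5622 = 13.8%
- Rule of thumb (under 20%: precise; 20% to under 50%: moderately precise; 50% or more: imprecise) → precise

Link to the t-test: t = β̂₁ / SE(β̂₁) = 2.5622 / 0.3531 = 7.2563, the statistic for H₀: β₁ = 0.

What drives SE(β̂₁): larger n (here n = 15) → smaller SE; wider spread of x values → smaller SE; more residual scatter → larger SE.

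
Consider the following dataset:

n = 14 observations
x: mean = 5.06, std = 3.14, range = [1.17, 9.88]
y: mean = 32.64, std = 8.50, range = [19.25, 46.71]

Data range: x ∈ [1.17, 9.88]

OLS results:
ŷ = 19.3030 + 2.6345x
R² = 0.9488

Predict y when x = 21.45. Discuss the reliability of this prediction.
ŷ = 75.8130, but this is extrapolation (above the data range [1.17, 9.88]) and may be unreliable.

Prediction calculation:
ŷ = 19.3030 + 2.6345 × 21.45
ŷ = 75.8130

Reliability:
- Data range: x ∈ [1.17, 9.88]
- Prediction point: x = 21.45 is 11.57 units above the observed range → this is EXTRAPOLATION, not interpolation

Why that matters here:
- The linear relationship may not hold outside the observed range
- R² describes fit only over the sampled x values; it says nothing about behaviour beyond them
- There are no observations near this x to validate the fitted line there

A defensible statement: 'if the linear trend continued to x = 21.45, y would be about 75.8130' — the premise is untested.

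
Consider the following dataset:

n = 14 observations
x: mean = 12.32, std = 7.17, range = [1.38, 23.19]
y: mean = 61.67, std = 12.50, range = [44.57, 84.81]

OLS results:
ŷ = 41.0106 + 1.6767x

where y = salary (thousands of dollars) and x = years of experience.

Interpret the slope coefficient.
An increase of one year in experience is associated with a 1.6767 thousand dollars increase in predicted salary.

β₁ = 1.6767 is the change in predicted salary (thousand dollars) per additional year of experience.

Interpretation:
- Experience up by 1 year → predicted salary increases by 1.6767 thousand dollars
- This is a linear approximation: the same per-unit change is assumed across the whole observed x range

The intercept β₀ = 41.0106 is the predicted salary when experience = 0; since the smallest observed x is 1.38, this is an extrapolation and mainly anchors the line.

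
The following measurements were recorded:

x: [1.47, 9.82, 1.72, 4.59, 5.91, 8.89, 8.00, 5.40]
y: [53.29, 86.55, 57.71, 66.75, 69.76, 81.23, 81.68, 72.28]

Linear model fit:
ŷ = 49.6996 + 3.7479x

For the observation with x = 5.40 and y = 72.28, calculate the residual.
Residual = 2.3417

The residual is the difference between the actual value and the predicted value:

Residual = y - ŷ

Step 1: Calculate predicted value
ŷ = 49.6996 + 3.7479 × 5.40
ŷ = 69.9383

Step 2: Calculate residual
Residual = 72.28 - 69.9383
Residual = 2.3417

Sign check: y > ŷ, so the point is above the line and the fit underestimates here.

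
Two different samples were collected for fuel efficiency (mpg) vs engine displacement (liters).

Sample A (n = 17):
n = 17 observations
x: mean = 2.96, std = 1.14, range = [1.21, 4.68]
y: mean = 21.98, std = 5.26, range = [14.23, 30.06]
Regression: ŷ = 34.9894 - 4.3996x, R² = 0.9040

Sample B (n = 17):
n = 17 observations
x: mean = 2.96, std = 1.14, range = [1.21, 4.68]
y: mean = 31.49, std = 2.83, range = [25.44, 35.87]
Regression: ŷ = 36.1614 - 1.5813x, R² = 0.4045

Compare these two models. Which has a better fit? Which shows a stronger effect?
Model A has the better fit (R² = 0.9040 vs 0.4045). Model A shows the stronger effect (|β₁| = 4.3996 vs 1.5813).

Model Comparison:

Goodness of fit (R²):
- Model A: R² = 0.9040 → 90.40% of variance in fuel efficiency explained
- Model B: R² = 0.4045 → 40.45% of variance in fuel efficiency explained
- 0.9040 > 0.4045 → Model A has the better fit

Effect size (slope magnitude):
- Model A: β₁ = -4.3996 → predicted fuel efficiency falls 4.3996 mpg per additional liter of engine displacement
- Model B: β₁ = -1.5813 → predicted fuel efficiency falls 1.5813 mpg per additional liter of engine displacement
- |-4.3996| > |-1.5813| → Model A shows the stronger marginal effect

Notes:
- R² measures how tightly points cluster around the line; β₁ measures how steep the line is — they answer different questions.
- A steeper slope doesn't make a better model if the scatter around the line is large.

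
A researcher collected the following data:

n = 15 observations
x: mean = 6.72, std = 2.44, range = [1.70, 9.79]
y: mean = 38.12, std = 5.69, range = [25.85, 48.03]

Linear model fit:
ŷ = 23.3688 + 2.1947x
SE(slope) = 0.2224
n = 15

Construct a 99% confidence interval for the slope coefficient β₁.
The 99% CI for β₁ is (1.5248, 2.8646)

Confidence interval for the slope:

The 99% CI for β₁ is: β̂₁ ± t*(α/2, n-2) × SE(β̂₁)

Step 1: Find critical t-value
- Confidence level = 0.99
- Degrees of freedom = n - 2 = 15 - 2 = 13
- t*(α/2, 13) = 3.0123

Step 2: Calculate margin of error
Margin = 3.0123 × 0.2224 = 0.6699

Step 3: Construct interval
CI = 2.1947 ± 0.6699
CI = (1.5248, 2.8646)

Interpretation: each one-unit increase in x is associated with a change in mean y of between 1.5248 and 2.8646, with 99% confidence.
Both endpoints are positive, so the data support a genuinely positive slope at this confidence level.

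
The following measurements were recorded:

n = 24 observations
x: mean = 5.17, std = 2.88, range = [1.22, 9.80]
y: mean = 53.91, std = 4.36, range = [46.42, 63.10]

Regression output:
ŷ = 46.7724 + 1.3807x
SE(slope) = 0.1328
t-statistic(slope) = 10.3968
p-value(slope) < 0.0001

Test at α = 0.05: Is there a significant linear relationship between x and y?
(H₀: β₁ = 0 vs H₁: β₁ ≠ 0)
Reject H₀: p-value < 0.0001 < α = 0.05. The linear relationship is significant at the 5% level.

Hypothesis test for the slope coefficient:

H₀: β₁ = 0 (no linear relationship)
H₁: β₁ ≠ 0 (linear relationship exists)

Test statistic: t = β̂₁ / SE(β̂₁) = 1.3807 / 0.1328 = 10.3968

The p-value (<0.0001) is the probability, under H₀, of a t-statistic at least as extreme as |t| = 10.3968 (two-sided, df = n − 2 = 22).

Decision rule: reject H₀ if p-value < α.
p-value < 0.0001 < α = 0.05 → reject H₀.

There is sufficient evidence at the 5% significance level to conclude that a linear relationship exists between x and y.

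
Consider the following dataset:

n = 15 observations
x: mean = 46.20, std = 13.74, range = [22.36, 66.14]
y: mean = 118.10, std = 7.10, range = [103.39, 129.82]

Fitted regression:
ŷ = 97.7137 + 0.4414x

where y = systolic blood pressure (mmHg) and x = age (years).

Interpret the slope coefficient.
An increase of one year in age is associated with a 0.4414 mmHg increase in predicted blood pressure.

The slope β₁ = 0.4414 gives the rate at which the fitted blood pressure changes with age.

Interpretation:
- Age up by 1 year → predicted blood pressure increases by 0.4414 mmHg
- The effect is assumed constant over the observed range of x (linearity)
- The sign (+) gives the direction; the magnitude 0.4414 gives the size of the effect per year

(β₀ = 97.7137 is the fitted value at x = 0 and is not part of the slope interpretation.)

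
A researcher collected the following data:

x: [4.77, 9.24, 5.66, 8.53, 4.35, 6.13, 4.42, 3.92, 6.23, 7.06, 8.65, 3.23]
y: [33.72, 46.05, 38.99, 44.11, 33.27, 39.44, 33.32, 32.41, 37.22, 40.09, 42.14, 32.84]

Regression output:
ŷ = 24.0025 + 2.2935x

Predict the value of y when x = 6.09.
ŷ = 37.9699

x = 6.09 lies inside the observed range [3.23, 9.24], so the fitted equation applies directly:

ŷ = 24.0025 + 2.2935 × 6.09
ŷ = 24.0025 + 13.9674
ŷ = 37.9699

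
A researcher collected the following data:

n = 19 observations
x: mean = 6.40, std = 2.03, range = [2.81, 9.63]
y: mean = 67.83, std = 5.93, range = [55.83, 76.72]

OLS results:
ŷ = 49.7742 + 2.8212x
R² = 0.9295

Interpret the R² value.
About 92.95% of the variability in y is accounted for by the regression on x (R² = 0.9295) — a strong linear fit.

R² = 1 − SS_res/SS_tot compares the residual scatter to the total scatter of y about its mean.

Here R² = 0.9295:
- Explained: 92.95% of the variation in y
- Unexplained (residual): 100% − 92.95% = 7.05%
- Rule of thumb (below 0.3 weak; 0.3 to below 0.7 moderate; 0.7 and above strong) → strong

Equivalently, for simple linear regression R² = r², so |r| = √0.9295 ≈ 0.9641.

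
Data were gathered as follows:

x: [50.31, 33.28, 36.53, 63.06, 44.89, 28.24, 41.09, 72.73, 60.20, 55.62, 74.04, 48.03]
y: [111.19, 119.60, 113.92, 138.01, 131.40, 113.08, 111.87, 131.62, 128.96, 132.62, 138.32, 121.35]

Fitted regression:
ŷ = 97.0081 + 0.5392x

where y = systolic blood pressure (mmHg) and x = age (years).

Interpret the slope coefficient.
On average, blood pressure is about 0.5392 mmHg higher for every extra year of age.

The slope coefficient β₁ = 0.5392 represents the marginal effect of age on blood pressure.

Interpretation:
- Age up by 1 year → predicted blood pressure increases by 0.5392 mmHg
- The effect is assumed constant over the observed range of x (linearity)

(β₀ = 97.0081 is the fitted value at x = 0 and is not part of the slope interpretation.)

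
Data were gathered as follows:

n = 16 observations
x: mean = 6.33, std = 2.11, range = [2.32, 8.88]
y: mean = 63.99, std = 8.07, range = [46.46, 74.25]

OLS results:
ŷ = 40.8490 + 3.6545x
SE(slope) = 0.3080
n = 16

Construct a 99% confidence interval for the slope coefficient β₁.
The 99% CI for β₁ is (2.7376, 4.5714)

Confidence interval for the slope:

The 99% CI for β₁ is: β̂₁ ± t*(α/2, n-2) × SE(β̂₁)

Step 1: Find critical t-value
- Confidence level = 0.99
- Degrees of freedom = n - 2 = 16 - 2 = 14
- t*(α/2, 14) = 2.9768

Step 2: Calculate margin of error
Margin = 2.9768 × 0.3080 = 0.9169

Step 3: Construct interval
CI = 3.6545 ± 0.9169
CI = (2.7376, 4.5714)

Interpretation: each one-unit increase in x is associated with a change in mean y of between 2.7376 and 4.5714, with 99% confidence.
Since 0 is outside the interval, a two-sided test at α = 0.01 would reject H₀: β₁ = 0.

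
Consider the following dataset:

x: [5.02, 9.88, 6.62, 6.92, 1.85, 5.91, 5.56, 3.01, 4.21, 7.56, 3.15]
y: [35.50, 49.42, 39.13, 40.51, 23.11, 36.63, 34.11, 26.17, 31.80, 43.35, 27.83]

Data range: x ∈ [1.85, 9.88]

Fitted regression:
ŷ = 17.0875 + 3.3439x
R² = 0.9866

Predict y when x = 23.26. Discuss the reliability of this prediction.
The equation gives ŷ = 94.8666; however x = 23.26 is 13.38 units above the observed range, so this extrapolated value should not be trusted.

Prediction calculation:
ŷ = 17.0875 + 3.3439 × 23.26
ŷ = 94.8666

Reliability:
- Data range: x ∈ [1.85, 9.88]
- Prediction point: x = 23.26 is 13.38 units above the observed range → this is EXTRAPOLATION, not interpolation

Why that matters here:
- Real relationships often flatten, saturate, or turn nonlinear at extremes
- The linear relationship may not hold outside the observed range

The R² = 0.9866 only validates the fit within [1.85, 9.88]; treat ŷ = 94.8666 with caution.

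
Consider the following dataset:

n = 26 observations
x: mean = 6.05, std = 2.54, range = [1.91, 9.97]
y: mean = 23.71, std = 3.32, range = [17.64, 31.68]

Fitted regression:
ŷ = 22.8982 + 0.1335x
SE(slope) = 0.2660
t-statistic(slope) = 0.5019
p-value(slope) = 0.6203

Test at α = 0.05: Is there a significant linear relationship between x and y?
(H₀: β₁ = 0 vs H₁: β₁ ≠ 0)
Since p-value = 0.6203 ≥ α = 0.05, fail to reject H₀ — the slope is not significantly different from 0.

Hypothesis test for the slope coefficient:

H₀: β₁ = 0 (no linear relationship)
H₁: β₁ ≠ 0 (linear relationship exists)

Test statistic: t = β̂₁ / SE(β̂₁) = 0.1335 / 0.2660 = 0.5019

With df = 24, the two-sided p-value for |t| = 0.5019 is 0.6203.

Decision rule: reject H₀ if p-value < α.
p-value = 0.6203 ≥ α = 0.05 → fail to reject H₀.

Conclusion: the linear association between x and y is not significant at the 5% level.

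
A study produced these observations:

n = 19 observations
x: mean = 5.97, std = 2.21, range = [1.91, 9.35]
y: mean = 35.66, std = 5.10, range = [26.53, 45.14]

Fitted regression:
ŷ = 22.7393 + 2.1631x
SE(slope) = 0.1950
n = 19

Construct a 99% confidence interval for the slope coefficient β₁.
The 99% CI for β₁ is (1.5980, 2.7282)

Confidence interval for the slope:

The 99% CI for β₁ is: β̂₁ ± t*(α/2, n-2) × SE(β̂₁)

Step 1: Find critical t-value
- Confidence level = 0.99
- Degrees of freedom = n - 2 = 19 - 2 = 17
- t*(α/2, 17) = 2.8982

Step 2: Calculate margin of error
Margin = 2.8982 × 0.1950 = 0.5651

Step 3: Construct interval
CI = 2.1631 ± 0.5651
CI = (1.5980, 2.7282)

Interpretation: each one-unit increase in x is associated with a change in mean y of between 1.5980 and 2.7282, with 99% confidence.
The interval does not include 0, suggesting a significant linear relationship.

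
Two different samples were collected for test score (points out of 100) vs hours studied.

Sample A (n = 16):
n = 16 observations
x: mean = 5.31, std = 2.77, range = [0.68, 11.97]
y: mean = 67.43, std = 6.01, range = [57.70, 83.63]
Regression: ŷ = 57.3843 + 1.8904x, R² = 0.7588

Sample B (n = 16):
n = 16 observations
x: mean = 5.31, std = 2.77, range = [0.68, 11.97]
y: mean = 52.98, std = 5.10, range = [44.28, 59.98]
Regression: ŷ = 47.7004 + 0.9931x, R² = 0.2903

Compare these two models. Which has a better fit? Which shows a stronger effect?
Model A has the better fit (R² = 0.7588 vs 0.2903). Model A shows the stronger effect (|β₁| = 1.8904 vs 0.9931).

Model Comparison:

Goodness of fit (R²):
- Model A: R² = 0.7588 → 75.88% of variance in test score explained
- Model B: R² = 0.2903 → 29.03% of variance in test score explained
- 0.7588 > 0.2903 → Model A has the better fit

Which has the larger per-hour effect? (|β₁|)
- Model A: β₁ = 1.8904 → predicted test score rises 1.8904 points per additional hour of study time
- Model B: β₁ = 0.9931 → predicted test score rises 0.9931 points per additional hour of study time
- |1.8904| > |0.9931| → Model A shows the stronger marginal effect

Note: The two samples could reflect different populations, time periods, or measurement quality.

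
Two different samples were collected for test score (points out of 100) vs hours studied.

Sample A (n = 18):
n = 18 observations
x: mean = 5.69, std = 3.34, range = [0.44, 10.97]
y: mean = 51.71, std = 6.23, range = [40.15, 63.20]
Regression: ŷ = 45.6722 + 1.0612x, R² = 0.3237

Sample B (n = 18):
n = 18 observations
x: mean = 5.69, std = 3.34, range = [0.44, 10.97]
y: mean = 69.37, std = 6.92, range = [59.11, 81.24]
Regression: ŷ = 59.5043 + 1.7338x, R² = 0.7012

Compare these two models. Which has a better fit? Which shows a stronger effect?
Model B has the better fit (R² = 0.7012 vs 0.3237). Model B shows the stronger effect (|β₁| = 1.7338 vs 1.0612).

Model Comparison:

Goodness of fit (R²):
- Model A: R² = 0.3237 → 32.37% of variance in test score explained
- Model B: R² = 0.7012 → 70.12% of variance in test score explained
- 0.7012 > 0.3237 → Model B has the better fit

Which has the larger per-hour effect? (|β₁|)
- Model A: β₁ = 1.0612 → predicted test score rises 1.0612 points per additional hour of study time
- Model B: β₁ = 1.7338 → predicted test score rises 1.7338 points per additional hour of study time
- |1.0612| < |1.7338| → Model B shows the stronger marginal effect

Notes:
- A better fit (higher R²) doesn't necessarily mean a more important relationship.
- The two samples could reflect different populations, time periods, or measurement quality.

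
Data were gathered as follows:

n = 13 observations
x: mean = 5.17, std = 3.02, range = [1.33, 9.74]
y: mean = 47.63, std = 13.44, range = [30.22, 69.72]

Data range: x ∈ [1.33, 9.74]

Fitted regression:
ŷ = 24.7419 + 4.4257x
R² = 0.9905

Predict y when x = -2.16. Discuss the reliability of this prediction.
The equation gives ŷ = 15.1824; however x = -2.16 is 3.49 units below the observed range, so this extrapolated value should not be trusted.

Prediction calculation:
ŷ = 24.7419 + 4.4257 × (-2.16)
ŷ = 15.1824

Reliability:
- Data range: x ∈ [1.33, 9.74]
- Prediction point: x = -2.16 is 3.49 units below the observed range → this is EXTRAPOLATION, not interpolation

Why that matters here:
- The standard error of prediction grows with (x − x̄)², and x = -2.16 is far from x̄ = 5.17
- There are no observations near this x to validate the fitted line there

The R² = 0.9905 only validates the fit within [1.33, 9.74]; treat ŷ = 15.1824 with caution.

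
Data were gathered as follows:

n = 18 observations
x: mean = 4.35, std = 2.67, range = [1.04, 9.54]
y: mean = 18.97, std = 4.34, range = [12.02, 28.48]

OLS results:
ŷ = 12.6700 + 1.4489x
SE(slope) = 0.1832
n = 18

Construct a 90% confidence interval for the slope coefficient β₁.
The 90% CI for β₁ is (1.1291, 1.7687)

Confidence interval for the slope:

The 90% CI for β₁ is: β̂₁ ± t*(α/2, n-2) × SE(β̂₁)

Step 1: Find critical t-value
- Confidence level = 0.9
- Degrees of freedom = n - 2 = 18 - 2 = 16
- t*(α/2, 16) = 1.7459

Step 2: Calculate margin of error
Margin = 1.7459 × 0.1832 = 0.3198

Step 3: Construct interval
CI = 1.4489 ± 0.3198
CI = (1.1291, 1.7687)

Interpretation: We are 90% confident that the true slope β₁ lies between 1.1291 and 1.7687.
Both endpoints are positive, so the data support a genuinely positive slope at this confidence level.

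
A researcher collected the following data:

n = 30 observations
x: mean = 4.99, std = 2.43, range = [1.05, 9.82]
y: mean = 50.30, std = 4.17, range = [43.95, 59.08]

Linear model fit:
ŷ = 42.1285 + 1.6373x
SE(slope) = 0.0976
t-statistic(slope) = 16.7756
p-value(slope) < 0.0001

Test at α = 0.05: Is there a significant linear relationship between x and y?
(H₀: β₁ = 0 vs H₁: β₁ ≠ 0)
p-value < 0.0001 < α = 0.05, so we reject H₀. The relationship is significant.

Hypothesis test for the slope coefficient:

H₀: β₁ = 0 (no linear relationship)
H₁: β₁ ≠ 0 (linear relationship exists)

Test statistic: t = β̂₁ / SE(β̂₁) = 1.6373 / 0.0976 = 16.7756

p < 0.0001: how often a slope estimate this far from 0 (in SE units) would arise by chance if β₁ were truly 0.

Decision rule: reject H₀ if p-value < α.
p-value < 0.0001 < α = 0.05 → reject H₀.

Conclusion: the linear association between x and y is significant at the 5% level.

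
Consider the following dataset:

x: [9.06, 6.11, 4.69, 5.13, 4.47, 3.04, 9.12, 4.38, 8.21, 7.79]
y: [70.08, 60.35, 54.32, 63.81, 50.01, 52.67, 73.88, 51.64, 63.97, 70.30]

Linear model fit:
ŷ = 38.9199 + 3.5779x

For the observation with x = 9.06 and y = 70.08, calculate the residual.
Residual = -1.2557

The residual is the difference between the actual value and the predicted value:

Residual = y - ŷ

Step 1: Calculate predicted value
ŷ = 38.9199 + 3.5779 × 9.06
ŷ = 71.3357

Step 2: Calculate residual
Residual = 70.08 - 71.3357
Residual = -1.2557

The residual is negative, so the observed y = 70.08 sits below the regression line (the line overestimates it by 1.2557).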